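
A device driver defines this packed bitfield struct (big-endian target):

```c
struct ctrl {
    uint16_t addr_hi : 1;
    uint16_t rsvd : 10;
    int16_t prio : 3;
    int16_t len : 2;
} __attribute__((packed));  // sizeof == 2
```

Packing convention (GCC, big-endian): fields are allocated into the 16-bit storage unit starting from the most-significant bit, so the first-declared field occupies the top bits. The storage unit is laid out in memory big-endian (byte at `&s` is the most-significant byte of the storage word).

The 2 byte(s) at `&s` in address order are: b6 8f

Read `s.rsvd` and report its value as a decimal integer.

[0]=0xb6 [1]=0x8f (big-endian) → word 0xb68f
addr_hi:1 @ bit 15 → (0xb68f>>15)&0x1 = 0x1
rsvd:10 @ bit 5 → (0xb68f>>5)&0x3ff = 0x1b4  ←
prio:3 @ bit 2 → (0xb68f>>2)&0x7 = 0x3
len:2 @ bit 0 → (0xb68f>>0)&0x3 = 0x3

436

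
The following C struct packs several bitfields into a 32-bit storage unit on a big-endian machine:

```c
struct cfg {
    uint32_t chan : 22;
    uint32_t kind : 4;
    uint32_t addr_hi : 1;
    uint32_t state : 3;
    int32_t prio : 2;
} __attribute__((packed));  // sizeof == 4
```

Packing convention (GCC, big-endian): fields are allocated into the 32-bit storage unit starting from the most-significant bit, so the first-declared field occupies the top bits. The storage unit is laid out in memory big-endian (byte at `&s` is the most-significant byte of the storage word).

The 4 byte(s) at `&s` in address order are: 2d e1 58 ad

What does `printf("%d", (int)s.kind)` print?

2

[0]=0x2d [1]=0xe1 [2]=0x58 [3]=0xad (big-endian) → word 0x2de158ad
chan:22 @ bit 10 → (0x2de158ad>>10)&0x3fffff = 0xb7856
kind:4 @ bit 6 → (0x2de158ad>>6)&0xf = 0x2  ←
addr_hi:1 @ bit 5 → (0x2de158ad>>5)&0x1 = 0x1
state:3 @ bit 2 → (0x2de158ad>>2)&0x7 = 0x3
prio:2 @ bit 0 → (0x2de158ad>>0)&0x3 = 0x1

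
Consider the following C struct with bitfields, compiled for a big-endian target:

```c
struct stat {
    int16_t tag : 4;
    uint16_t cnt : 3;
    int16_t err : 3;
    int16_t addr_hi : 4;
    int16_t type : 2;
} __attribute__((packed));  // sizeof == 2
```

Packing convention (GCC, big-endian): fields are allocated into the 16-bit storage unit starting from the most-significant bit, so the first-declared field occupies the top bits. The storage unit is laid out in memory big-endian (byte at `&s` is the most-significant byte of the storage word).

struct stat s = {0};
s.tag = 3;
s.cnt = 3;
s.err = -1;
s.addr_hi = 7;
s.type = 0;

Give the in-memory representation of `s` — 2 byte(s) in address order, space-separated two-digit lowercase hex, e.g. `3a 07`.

37 dc

tag:4 = 3 → 0x3 << 12 → word 0x3000
cnt:3 = 3 → 0x3 << 9 → word 0x3600
err:3 = -1 → 0x7 << 6 → word 0x37c0
addr_hi:4 = 7 → 0x7 << 2 → word 0x37dc
type:2 = 0 → 0x0 << 0 → word 0x37dc
word = 0x37dc → big-endian bytes:
  [0]=0x37  [1]=0xdc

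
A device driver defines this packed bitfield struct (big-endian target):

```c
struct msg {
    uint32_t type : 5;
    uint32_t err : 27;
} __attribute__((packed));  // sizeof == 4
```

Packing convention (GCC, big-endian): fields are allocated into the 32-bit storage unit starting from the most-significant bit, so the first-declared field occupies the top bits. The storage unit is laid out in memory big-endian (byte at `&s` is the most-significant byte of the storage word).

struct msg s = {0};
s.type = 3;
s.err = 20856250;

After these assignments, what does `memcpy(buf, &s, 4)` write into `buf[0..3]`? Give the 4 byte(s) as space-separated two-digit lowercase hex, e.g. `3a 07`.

19 3e 3d ba

[27+:5] type=3 & 0x1f = 0x3; word=0x18000000
[0+:27] err=20856250 & 0x7ffffff = 0x13e3dba; word=0x193e3dba
word = 0x193e3dba → big-endian bytes:
  [0]=0x19  [1]=0x3e  [2]=0x3d  [3]=0xba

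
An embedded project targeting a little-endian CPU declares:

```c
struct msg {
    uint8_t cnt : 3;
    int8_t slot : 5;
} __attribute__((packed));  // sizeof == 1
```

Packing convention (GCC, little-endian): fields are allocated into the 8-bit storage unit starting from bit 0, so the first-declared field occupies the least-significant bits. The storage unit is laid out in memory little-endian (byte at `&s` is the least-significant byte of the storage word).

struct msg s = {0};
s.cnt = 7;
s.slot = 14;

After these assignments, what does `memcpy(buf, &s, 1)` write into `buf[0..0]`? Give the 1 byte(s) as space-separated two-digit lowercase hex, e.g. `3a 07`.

77

[0+:3] cnt=7 & 0x7 = 0x7; word=0x07
[3+:5] slot=14 & 0x1f = 0xe; word=0x77
word = 0x77 → little-endian bytes:
  [0]=0x77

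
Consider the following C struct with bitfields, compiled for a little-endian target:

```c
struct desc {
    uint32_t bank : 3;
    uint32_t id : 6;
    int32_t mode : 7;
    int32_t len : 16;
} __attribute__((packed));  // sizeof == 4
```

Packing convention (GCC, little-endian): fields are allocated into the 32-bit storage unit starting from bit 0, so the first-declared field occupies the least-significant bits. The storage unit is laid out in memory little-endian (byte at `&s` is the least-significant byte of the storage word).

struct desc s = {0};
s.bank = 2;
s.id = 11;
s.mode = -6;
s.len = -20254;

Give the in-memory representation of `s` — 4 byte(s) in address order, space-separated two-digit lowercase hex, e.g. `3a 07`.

5a f4 e2 b0

bank:3 = 2 → 0x2 << 0 → word 0x00000002
id:6 = 11 → 0xb << 3 → word 0x0000005a
mode:7 = -6 → 0x7a << 9 → word 0x0000f45a
len:16 = -20254 → 0xb0e2 << 16 → word 0xb0e2f45a
word = 0xb0e2f45a → little-endian bytes:
  [0]=0x5a  [1]=0xf4  [2]=0xe2  [3]=0xb0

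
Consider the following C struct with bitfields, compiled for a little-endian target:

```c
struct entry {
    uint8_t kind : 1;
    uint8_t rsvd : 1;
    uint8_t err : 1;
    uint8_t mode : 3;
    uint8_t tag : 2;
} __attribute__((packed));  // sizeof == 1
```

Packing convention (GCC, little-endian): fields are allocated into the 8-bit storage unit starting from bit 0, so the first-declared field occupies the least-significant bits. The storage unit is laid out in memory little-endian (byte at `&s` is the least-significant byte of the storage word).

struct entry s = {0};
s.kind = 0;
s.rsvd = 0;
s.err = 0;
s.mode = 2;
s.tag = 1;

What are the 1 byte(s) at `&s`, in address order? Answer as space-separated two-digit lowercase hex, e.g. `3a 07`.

50

kind (1b) val=0 bits=0x0 at bit 0: 0x00
rsvd (1b) val=0 bits=0x0 at bit 1: 0x00
err (1b) val=0 bits=0x0 at bit 2: 0x00
mode (3b) val=2 bits=0x2 at bit 3: 0x10
tag (2b) val=1 bits=0x1 at bit 6: 0x50
word = 0x50 → little-endian bytes:
  [0]=0x50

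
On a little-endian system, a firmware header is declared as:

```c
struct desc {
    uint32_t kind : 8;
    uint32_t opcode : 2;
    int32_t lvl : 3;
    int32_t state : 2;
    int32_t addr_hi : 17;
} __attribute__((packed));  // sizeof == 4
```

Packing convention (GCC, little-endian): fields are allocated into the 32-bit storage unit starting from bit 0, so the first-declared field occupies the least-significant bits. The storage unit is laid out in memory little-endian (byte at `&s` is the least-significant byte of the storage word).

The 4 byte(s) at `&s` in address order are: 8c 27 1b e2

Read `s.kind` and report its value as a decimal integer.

140

[0]=0x8c [1]=0x27 [2]=0x1b [3]=0xe2 (little-endian) → word 0xe21b278c
kind [0+:8] = (word>>0) & 0xff = 140  ←
opcode [8+:2] = (word>>8) & 0x3 = 3
lvl [10+:3] = (word>>10) & 0x7 = 1
state [13+:2] = (word>>13) & 0x3 = 1
addr_hi [15+:17] = (word>>15) & 0x1ffff = 115766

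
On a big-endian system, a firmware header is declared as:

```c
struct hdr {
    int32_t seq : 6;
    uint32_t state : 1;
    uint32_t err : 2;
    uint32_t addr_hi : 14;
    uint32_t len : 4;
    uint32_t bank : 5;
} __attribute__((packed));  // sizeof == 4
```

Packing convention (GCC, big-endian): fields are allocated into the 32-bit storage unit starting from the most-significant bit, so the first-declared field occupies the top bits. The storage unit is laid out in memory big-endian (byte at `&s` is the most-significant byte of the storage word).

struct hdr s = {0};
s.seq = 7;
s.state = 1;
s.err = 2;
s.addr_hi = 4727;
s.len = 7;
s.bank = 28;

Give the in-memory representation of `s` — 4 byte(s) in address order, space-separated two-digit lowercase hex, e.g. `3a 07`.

1f 24 ee fc

seq (6b) val=7 bits=0x7 at bit 26: 0x1c000000
state (1b) val=1 bits=0x1 at bit 25: 0x1e000000
err (2b) val=2 bits=0x2 at bit 23: 0x1f000000
addr_hi (14b) val=4727 bits=0x1277 at bit 9: 0x1f24ee00
len (4b) val=7 bits=0x7 at bit 5: 0x1f24eee0
bank (5b) val=28 bits=0x1c at bit 0: 0x1f24eefc
word = 0x1f24eefc → big-endian bytes:
  [0]=0x1f  [1]=0x24  [2]=0xee  [3]=0xfc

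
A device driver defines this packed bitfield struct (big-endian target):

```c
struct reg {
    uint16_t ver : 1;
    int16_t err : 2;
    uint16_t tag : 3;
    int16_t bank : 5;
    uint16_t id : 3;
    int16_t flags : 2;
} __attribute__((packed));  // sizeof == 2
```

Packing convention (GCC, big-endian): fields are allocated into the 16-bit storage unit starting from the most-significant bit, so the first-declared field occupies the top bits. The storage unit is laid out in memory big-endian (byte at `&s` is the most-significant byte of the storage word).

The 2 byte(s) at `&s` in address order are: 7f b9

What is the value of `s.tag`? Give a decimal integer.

[0]=0x7f [1]=0xb9 (big-endian) → word 0x7fb9
ver [15+:1] = (word>>15) & 0x1 = 0
err [13+:2] = (word>>13) & 0x3 = 3
tag [10+:3] = (word>>10) & 0x7 = 7  ←
bank [5+:5] = (word>>5) & 0x1f = 29
id [2+:3] = (word>>2) & 0x7 = 6
flags [0+:2] = (word>>0) & 0x3 = 1

7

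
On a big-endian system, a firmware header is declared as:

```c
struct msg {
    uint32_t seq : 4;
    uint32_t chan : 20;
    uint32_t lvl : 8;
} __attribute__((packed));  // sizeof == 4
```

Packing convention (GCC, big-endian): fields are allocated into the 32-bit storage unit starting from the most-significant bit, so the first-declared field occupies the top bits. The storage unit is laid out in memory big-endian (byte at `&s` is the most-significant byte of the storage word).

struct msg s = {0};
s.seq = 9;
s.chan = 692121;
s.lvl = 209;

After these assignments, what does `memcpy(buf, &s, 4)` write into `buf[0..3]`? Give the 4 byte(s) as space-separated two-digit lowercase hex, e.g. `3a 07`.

9a 8f 99 d1

[28+:4] seq=9 & 0xf = 0x9; word=0x90000000
[8+:20] chan=692121 & 0xfffff = 0xa8f99; word=0x9a8f9900
[0+:8] lvl=209 & 0xff = 0xd1; word=0x9a8f99d1
word = 0x9a8f99d1 → big-endian bytes:
  [0]=0x9a  [1]=0x8f  [2]=0x99  [3]=0xd1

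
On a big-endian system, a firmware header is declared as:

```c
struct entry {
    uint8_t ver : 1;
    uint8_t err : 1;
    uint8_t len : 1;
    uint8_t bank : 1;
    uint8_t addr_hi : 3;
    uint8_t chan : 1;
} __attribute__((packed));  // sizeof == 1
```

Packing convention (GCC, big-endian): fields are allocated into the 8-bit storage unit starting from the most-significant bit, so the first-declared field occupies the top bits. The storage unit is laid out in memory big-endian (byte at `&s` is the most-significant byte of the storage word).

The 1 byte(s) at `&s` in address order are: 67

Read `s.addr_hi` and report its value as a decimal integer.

[0]=0x67 (big-endian) → word 0x67
ver [7+:1] = (word>>7) & 0x1 = 0
err [6+:1] = (word>>6) & 0x1 = 1
len [5+:1] = (word>>5) & 0x1 = 1
bank [4+:1] = (word>>4) & 0x1 = 0
addr_hi [1+:3] = (word>>1) & 0x7 = 3  ←
chan [0+:1] = (word>>0) & 0x1 = 1

3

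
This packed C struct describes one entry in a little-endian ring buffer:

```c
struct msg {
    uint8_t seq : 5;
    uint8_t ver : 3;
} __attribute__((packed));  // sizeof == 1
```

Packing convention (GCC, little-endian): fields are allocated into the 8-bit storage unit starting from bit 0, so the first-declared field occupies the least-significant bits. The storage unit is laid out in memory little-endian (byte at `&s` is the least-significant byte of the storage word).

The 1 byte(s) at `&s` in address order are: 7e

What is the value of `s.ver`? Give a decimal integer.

[0]=0x7e (little-endian) → word 0x7e
seq:5 @ bit 0 → (0x7e>>0)&0x1f = 0x1e
ver:3 @ bit 5 → (0x7e>>5)&0x7 = 0x3  ←

3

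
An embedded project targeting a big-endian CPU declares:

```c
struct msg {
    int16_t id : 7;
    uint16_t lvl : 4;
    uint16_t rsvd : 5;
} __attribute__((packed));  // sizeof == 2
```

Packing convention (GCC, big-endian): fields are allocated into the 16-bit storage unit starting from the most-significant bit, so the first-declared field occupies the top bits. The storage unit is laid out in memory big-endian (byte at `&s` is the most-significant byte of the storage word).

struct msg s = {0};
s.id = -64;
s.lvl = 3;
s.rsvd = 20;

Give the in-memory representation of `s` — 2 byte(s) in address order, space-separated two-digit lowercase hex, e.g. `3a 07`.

id:7 = -64 → 0x40 << 9 → word 0x8000
lvl:4 = 3 → 0x3 << 5 → word 0x8060
rsvd:5 = 20 → 0x14 << 0 → word 0x8074
word = 0x8074 → big-endian bytes:
  [0]=0x80  [1]=0x74

80 74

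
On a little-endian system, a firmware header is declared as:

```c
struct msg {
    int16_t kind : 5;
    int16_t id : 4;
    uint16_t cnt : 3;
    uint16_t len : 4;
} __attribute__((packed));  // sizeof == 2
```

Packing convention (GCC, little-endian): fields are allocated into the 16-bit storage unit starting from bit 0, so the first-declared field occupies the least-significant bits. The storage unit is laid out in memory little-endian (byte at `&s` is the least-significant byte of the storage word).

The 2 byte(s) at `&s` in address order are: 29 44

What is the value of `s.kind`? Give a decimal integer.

9

[0]=0x29 [1]=0x44 (little-endian) → word 0x4429
kind:5 @ bit 0 → (0x4429>>0)&0x1f = 0x9  ←
id:4 @ bit 5 → (0x4429>>5)&0xf = 0x1
cnt:3 @ bit 9 → (0x4429>>9)&0x7 = 0x2
len:4 @ bit 12 → (0x4429>>12)&0xf = 0x4
kind signed 5b, MSB=0: value = 9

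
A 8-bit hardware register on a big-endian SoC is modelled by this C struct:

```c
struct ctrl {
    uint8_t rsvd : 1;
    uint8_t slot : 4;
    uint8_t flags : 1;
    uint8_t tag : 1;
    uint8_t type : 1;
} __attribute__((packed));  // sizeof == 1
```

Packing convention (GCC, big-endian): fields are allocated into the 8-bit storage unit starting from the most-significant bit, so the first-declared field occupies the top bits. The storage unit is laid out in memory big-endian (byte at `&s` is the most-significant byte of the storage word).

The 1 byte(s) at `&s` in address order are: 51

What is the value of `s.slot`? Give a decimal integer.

[0]=0x51 (big-endian) → word 0x51
rsvd [7+:1] = (word>>7) & 0x1 = 0
slot [3+:4] = (word>>3) & 0xf = 10  ←
flags [2+:1] = (word>>2) & 0x1 = 0
tag [1+:1] = (word>>1) & 0x1 = 0
type [0+:1] = (word>>0) & 0x1 = 1

10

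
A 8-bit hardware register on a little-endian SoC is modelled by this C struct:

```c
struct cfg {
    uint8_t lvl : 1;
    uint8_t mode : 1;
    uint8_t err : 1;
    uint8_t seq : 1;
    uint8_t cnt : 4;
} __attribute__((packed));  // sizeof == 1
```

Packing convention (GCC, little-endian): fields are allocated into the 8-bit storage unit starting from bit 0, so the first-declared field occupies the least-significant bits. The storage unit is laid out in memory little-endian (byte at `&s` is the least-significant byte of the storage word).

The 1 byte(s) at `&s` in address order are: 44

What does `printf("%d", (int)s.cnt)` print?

4

[0]=0x44 (little-endian) → word 0x44
lvl:1 @ bit 0 → (0x44>>0)&0x1 = 0x0
mode:1 @ bit 1 → (0x44>>1)&0x1 = 0x0
err:1 @ bit 2 → (0x44>>2)&0x1 = 0x1
seq:1 @ bit 3 → (0x44>>3)&0x1 = 0x0
cnt:4 @ bit 4 → (0x44>>4)&0xf = 0x4  ←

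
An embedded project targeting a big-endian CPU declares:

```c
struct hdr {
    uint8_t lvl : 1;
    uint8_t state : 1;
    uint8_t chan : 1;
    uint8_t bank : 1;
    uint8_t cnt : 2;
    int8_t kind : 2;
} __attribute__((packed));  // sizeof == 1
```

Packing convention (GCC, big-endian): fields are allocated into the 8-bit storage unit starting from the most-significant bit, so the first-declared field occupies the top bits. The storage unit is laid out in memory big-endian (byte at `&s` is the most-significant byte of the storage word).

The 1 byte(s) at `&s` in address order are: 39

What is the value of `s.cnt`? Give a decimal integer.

[0]=0x39 (big-endian) → word 0x39
lvl:1 @ bit 7 → (0x39>>7)&0x1 = 0x0
state:1 @ bit 6 → (0x39>>6)&0x1 = 0x0
chan:1 @ bit 5 → (0x39>>5)&0x1 = 0x1
bank:1 @ bit 4 → (0x39>>4)&0x1 = 0x1
cnt:2 @ bit 2 → (0x39>>2)&0x3 = 0x2  ←
kind:2 @ bit 0 → (0x39>>0)&0x3 = 0x1

2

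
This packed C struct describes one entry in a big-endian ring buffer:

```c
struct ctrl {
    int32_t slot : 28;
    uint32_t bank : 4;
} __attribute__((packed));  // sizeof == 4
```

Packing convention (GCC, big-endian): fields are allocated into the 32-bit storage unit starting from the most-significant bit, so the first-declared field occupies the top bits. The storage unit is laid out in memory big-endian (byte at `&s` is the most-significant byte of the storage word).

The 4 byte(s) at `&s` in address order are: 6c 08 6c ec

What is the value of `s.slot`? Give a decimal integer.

[0]=0x6c [1]=0x08 [2]=0x6c [3]=0xec (big-endian) → word 0x6c086cec
slot:28 @ bit 4 → (0x6c086cec>>4)&0xfffffff = 0x6c086ce  ←
bank:4 @ bit 0 → (0x6c086cec>>0)&0xf = 0xc
slot signed 28b, MSB=0: value = 113280718

113280718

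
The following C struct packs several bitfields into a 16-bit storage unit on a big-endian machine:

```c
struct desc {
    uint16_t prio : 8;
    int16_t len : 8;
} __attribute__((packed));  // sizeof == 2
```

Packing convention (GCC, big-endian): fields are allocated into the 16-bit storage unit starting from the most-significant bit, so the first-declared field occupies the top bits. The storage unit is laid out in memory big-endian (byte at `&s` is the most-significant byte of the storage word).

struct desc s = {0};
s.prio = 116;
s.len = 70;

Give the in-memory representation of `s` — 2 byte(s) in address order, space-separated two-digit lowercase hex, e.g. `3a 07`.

74 46

prio (8b) val=116 bits=0x74 at bit 8: 0x7400
len (8b) val=70 bits=0x46 at bit 0: 0x7446
word = 0x7446 → big-endian bytes:
  [0]=0x74  [1]=0x46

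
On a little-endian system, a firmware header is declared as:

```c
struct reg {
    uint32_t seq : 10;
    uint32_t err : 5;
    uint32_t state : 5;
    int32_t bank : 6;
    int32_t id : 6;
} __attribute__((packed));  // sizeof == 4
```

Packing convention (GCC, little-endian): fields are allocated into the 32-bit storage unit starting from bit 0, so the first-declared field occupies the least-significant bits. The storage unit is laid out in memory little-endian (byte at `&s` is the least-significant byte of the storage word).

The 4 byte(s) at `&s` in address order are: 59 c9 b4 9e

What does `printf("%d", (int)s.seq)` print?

[0]=0x59 [1]=0xc9 [2]=0xb4 [3]=0x9e (little-endian) → word 0x9eb4c959
seq:10 @ bit 0 → (0x9eb4c959>>0)&0x3ff = 0x159  ←
err:5 @ bit 10 → (0x9eb4c959>>10)&0x1f = 0x12
state:5 @ bit 15 → (0x9eb4c959>>15)&0x1f = 0x9
bank:6 @ bit 20 → (0x9eb4c959>>20)&0x3f = 0x2b
id:6 @ bit 26 → (0x9eb4c959>>26)&0x3f = 0x27

345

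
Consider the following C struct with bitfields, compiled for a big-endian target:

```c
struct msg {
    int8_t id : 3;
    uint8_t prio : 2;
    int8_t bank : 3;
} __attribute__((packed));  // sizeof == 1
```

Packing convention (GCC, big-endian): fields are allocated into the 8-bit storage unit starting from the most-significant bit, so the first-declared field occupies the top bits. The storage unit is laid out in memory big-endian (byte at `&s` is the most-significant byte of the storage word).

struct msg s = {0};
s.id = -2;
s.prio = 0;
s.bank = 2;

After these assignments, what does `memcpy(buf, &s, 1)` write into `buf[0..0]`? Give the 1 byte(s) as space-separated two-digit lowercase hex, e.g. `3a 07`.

id (3b) val=-2 bits=0x6 at bit 5: 0xc0
prio (2b) val=0 bits=0x0 at bit 3: 0xc0
bank (3b) val=2 bits=0x2 at bit 0: 0xc2
word = 0xc2 → big-endian bytes:
  [0]=0xc2

c2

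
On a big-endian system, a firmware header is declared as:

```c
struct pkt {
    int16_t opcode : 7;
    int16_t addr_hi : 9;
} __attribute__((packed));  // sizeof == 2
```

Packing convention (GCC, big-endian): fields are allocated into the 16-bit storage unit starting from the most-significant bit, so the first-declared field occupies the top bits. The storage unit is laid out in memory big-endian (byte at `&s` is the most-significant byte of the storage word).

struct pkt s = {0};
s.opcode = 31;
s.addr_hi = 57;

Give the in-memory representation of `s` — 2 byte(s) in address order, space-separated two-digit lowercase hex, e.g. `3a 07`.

3e 39

opcode:7 = 31 → 0x1f << 9 → word 0x3e00
addr_hi:9 = 57 → 0x39 << 0 → word 0x3e39
word = 0x3e39 → big-endian bytes:
  [0]=0x3e  [1]=0x39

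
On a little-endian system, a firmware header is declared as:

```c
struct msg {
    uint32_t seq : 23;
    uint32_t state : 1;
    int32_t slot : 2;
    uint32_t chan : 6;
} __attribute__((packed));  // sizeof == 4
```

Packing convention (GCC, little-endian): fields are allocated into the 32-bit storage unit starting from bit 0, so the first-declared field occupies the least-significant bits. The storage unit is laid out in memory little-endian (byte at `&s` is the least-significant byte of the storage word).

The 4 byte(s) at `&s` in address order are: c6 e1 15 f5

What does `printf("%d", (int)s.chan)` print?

61

[0]=0xc6 [1]=0xe1 [2]=0x15 [3]=0xf5 (little-endian) → word 0xf515e1c6
seq [0+:23] = (word>>0) & 0x7fffff = 1434054
state [23+:1] = (word>>23) & 0x1 = 0
slot [24+:2] = (word>>24) & 0x3 = 1
chan [26+:6] = (word>>26) & 0x3f = 61  ←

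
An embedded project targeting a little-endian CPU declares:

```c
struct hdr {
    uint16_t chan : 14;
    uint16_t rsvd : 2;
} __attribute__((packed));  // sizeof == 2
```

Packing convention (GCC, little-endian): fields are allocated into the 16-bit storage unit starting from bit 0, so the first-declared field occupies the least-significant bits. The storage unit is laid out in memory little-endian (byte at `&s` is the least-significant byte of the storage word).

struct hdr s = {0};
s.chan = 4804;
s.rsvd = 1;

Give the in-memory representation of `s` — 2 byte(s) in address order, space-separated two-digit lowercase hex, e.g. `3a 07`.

chan (14b) val=4804 bits=0x12c4 at bit 0: 0x12c4
rsvd (2b) val=1 bits=0x1 at bit 14: 0x52c4
word = 0x52c4 → little-endian bytes:
  [0]=0xc4  [1]=0x52

c4 52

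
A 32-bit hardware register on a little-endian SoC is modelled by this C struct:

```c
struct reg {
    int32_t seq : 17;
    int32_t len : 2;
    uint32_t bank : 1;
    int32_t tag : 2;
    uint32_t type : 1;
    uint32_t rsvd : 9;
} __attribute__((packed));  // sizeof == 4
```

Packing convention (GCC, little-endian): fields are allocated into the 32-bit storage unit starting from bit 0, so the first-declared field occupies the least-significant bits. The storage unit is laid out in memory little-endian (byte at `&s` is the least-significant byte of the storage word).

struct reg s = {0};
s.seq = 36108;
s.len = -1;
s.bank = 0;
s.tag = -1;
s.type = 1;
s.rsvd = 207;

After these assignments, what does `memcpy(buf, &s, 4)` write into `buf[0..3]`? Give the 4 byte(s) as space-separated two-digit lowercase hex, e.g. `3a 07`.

0c 8d f6 67

seq (17b) val=36108 bits=0x8d0c at bit 0: 0x00008d0c
len (2b) val=-1 bits=0x3 at bit 17: 0x00068d0c
bank (1b) val=0 bits=0x0 at bit 19: 0x00068d0c
tag (2b) val=-1 bits=0x3 at bit 20: 0x00368d0c
type (1b) val=1 bits=0x1 at bit 22: 0x00768d0c
rsvd (9b) val=207 bits=0xcf at bit 23: 0x67f68d0c
word = 0x67f68d0c → little-endian bytes:
  [0]=0x0c  [1]=0x8d  [2]=0xf6  [3]=0x67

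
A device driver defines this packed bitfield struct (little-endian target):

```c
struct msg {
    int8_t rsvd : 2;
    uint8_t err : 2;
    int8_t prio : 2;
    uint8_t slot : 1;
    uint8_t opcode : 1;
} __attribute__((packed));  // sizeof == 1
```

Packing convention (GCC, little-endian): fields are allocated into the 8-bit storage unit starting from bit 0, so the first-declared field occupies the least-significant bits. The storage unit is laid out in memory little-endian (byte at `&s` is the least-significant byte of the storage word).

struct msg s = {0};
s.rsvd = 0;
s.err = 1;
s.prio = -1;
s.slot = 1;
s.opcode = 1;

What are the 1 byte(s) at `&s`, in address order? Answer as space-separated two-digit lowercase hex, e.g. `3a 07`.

f4

[0+:2] rsvd=0 & 0x3 = 0x0; word=0x00
[2+:2] err=1 & 0x3 = 0x1; word=0x04
[4+:2] prio=-1 & 0x3 = 0x3; word=0x34
[6+:1] slot=1 & 0x1 = 0x1; word=0x74
[7+:1] opcode=1 & 0x1 = 0x1; word=0xf4
word = 0xf4 → little-endian bytes:
  [0]=0xf4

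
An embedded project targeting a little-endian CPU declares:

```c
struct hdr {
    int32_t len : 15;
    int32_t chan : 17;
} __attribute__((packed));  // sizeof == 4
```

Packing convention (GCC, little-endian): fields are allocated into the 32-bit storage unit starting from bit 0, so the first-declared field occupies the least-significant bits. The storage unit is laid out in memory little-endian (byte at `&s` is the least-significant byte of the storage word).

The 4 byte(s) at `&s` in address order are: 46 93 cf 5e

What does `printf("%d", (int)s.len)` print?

[0]=0x46 [1]=0x93 [2]=0xcf [3]=0x5e (little-endian) → word 0x5ecf9346
len:15 @ bit 0 → (0x5ecf9346>>0)&0x7fff = 0x1346  ←
chan:17 @ bit 15 → (0x5ecf9346>>15)&0x1ffff = 0xbd9f
len signed 15b, MSB=0: value = 4934

4934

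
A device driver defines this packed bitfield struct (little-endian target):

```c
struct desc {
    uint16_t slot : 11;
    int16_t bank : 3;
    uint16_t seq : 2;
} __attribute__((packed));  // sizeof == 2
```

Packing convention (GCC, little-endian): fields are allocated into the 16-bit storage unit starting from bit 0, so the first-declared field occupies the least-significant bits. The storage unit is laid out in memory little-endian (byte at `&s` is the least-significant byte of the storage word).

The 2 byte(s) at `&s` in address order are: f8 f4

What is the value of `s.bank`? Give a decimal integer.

-2

[0]=0xf8 [1]=0xf4 (little-endian) → word 0xf4f8
slot:11 @ bit 0 → (0xf4f8>>0)&0x7ff = 0x4f8
bank:3 @ bit 11 → (0xf4f8>>11)&0x7 = 0x6  ←
seq:2 @ bit 14 → (0xf4f8>>14)&0x3 = 0x3
bank signed 3b, MSB=1: 6 - 8 = -2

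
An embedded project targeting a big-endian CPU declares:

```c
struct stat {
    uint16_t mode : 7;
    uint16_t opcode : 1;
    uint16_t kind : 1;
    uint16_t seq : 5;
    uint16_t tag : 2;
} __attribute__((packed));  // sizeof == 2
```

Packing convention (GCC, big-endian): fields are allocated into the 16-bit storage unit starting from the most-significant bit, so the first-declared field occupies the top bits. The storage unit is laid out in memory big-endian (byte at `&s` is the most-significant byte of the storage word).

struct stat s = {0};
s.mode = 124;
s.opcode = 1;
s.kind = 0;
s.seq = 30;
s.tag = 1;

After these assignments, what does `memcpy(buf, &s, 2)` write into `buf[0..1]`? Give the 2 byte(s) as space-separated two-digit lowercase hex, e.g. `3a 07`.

f9 79

mode (7b) val=124 bits=0x7c at bit 9: 0xf800
opcode (1b) val=1 bits=0x1 at bit 8: 0xf900
kind (1b) val=0 bits=0x0 at bit 7: 0xf900
seq (5b) val=30 bits=0x1e at bit 2: 0xf978
tag (2b) val=1 bits=0x1 at bit 0: 0xf979
word = 0xf979 → big-endian bytes:
  [0]=0xf9  [1]=0x79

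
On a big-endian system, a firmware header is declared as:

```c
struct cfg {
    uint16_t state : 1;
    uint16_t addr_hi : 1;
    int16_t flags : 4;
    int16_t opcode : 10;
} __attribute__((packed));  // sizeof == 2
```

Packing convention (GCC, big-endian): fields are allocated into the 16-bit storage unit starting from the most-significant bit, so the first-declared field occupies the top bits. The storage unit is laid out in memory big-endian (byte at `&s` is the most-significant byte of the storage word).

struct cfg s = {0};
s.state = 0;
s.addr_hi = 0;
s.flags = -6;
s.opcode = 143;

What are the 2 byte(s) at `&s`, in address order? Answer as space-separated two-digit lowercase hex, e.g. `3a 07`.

28 8f

[15+:1] state=0 & 0x1 = 0x0; word=0x0000
[14+:1] addr_hi=0 & 0x1 = 0x0; word=0x0000
[10+:4] flags=-6 & 0xf = 0xa; word=0x2800
[0+:10] opcode=143 & 0x3ff = 0x8f; word=0x288f
word = 0x288f → big-endian bytes:
  [0]=0x28  [1]=0x8f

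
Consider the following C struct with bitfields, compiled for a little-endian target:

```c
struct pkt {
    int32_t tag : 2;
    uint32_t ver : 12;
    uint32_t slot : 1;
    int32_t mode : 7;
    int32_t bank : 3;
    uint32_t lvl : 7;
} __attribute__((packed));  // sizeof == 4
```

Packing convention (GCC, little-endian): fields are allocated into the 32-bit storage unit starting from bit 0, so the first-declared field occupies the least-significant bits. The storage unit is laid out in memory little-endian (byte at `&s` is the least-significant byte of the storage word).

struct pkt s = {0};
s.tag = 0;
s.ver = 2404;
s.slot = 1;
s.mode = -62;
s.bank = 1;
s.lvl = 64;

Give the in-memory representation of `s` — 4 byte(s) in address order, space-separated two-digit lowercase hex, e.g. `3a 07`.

[0+:2] tag=0 & 0x3 = 0x0; word=0x00000000
[2+:12] ver=2404 & 0xfff = 0x964; word=0x00002590
[14+:1] slot=1 & 0x1 = 0x1; word=0x00006590
[15+:7] mode=-62 & 0x7f = 0x42; word=0x00216590
[22+:3] bank=1 & 0x7 = 0x1; word=0x00616590
[25+:7] lvl=64 & 0x7f = 0x40; word=0x80616590
word = 0x80616590 → little-endian bytes:
  [0]=0x90  [1]=0x65  [2]=0x61  [3]=0x80

90 65 61 80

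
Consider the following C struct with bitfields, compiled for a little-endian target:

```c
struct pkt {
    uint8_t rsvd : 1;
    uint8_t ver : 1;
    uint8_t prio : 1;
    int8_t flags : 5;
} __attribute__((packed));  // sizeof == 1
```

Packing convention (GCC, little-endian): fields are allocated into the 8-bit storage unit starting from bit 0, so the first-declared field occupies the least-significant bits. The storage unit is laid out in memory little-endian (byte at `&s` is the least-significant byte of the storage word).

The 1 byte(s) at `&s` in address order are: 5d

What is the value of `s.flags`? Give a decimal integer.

11

[0]=0x5d (little-endian) → word 0x5d
rsvd:1 @ bit 0 → (0x5d>>0)&0x1 = 0x1
ver:1 @ bit 1 → (0x5d>>1)&0x1 = 0x0
prio:1 @ bit 2 → (0x5d>>2)&0x1 = 0x1
flags:5 @ bit 3 → (0x5d>>3)&0x1f = 0xb  ←
flags signed 5b, MSB=0: value = 11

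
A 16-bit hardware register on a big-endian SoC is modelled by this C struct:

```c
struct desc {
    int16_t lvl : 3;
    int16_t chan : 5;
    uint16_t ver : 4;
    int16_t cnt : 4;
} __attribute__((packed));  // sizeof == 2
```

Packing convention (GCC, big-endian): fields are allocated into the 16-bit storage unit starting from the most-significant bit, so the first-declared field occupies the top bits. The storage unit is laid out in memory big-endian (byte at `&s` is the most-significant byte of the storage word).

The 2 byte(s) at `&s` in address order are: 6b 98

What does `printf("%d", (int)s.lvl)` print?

3

[0]=0x6b [1]=0x98 (big-endian) → word 0x6b98
lvl:3 @ bit 13 → (0x6b98>>13)&0x7 = 0x3  ←
chan:5 @ bit 8 → (0x6b98>>8)&0x1f = 0xb
ver:4 @ bit 4 → (0x6b98>>4)&0xf = 0x9
cnt:4 @ bit 0 → (0x6b98>>0)&0xf = 0x8
lvl signed 3b, MSB=0: value = 3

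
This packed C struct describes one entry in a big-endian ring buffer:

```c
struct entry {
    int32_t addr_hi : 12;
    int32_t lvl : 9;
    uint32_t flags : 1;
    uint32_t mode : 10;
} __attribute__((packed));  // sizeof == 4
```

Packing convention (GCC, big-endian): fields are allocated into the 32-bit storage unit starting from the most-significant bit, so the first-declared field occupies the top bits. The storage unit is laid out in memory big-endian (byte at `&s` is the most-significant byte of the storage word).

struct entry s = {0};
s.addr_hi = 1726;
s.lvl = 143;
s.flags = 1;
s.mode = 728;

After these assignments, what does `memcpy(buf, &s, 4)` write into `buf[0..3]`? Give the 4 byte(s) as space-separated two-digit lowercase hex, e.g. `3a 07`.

addr_hi:12 = 1726 → 0x6be << 20 → word 0x6be00000
lvl:9 = 143 → 0x8f << 11 → word 0x6be47800
flags:1 = 1 → 0x1 << 10 → word 0x6be47c00
mode:10 = 728 → 0x2d8 << 0 → word 0x6be47ed8
word = 0x6be47ed8 → big-endian bytes:
  [0]=0x6b  [1]=0xe4  [2]=0x7e  [3]=0xd8

6b e4 7e d8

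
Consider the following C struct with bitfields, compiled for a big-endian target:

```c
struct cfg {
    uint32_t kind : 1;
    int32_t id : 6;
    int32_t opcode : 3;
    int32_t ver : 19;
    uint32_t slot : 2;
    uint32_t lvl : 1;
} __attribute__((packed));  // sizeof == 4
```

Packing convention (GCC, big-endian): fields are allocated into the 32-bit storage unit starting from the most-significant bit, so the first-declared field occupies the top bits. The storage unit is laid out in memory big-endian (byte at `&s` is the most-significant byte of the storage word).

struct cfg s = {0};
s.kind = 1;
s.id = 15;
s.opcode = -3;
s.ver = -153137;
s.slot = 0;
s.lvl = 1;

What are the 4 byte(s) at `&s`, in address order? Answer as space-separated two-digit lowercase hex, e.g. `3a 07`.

kind (1b) val=1 bits=0x1 at bit 31: 0x80000000
id (6b) val=15 bits=0xf at bit 25: 0x9e000000
opcode (3b) val=-3 bits=0x5 at bit 22: 0x9f400000
ver (19b) val=-153137 bits=0x5a9cf at bit 3: 0x9f6d4e78
slot (2b) val=0 bits=0x0 at bit 1: 0x9f6d4e78
lvl (1b) val=1 bits=0x1 at bit 0: 0x9f6d4e79
word = 0x9f6d4e79 → big-endian bytes:
  [0]=0x9f  [1]=0x6d  [2]=0x4e  [3]=0x79

9f 6d 4e 79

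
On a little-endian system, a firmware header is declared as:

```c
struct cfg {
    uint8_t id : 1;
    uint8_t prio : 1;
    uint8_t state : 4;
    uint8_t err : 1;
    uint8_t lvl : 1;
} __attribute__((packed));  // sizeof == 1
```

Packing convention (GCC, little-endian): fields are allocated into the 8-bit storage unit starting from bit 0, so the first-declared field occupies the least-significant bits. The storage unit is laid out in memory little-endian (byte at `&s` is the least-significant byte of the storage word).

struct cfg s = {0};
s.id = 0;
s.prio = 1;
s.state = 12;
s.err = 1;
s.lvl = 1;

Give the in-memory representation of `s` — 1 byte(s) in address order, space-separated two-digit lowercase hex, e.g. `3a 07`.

id (1b) val=0 bits=0x0 at bit 0: 0x00
prio (1b) val=1 bits=0x1 at bit 1: 0x02
state (4b) val=12 bits=0xc at bit 2: 0x32
err (1b) val=1 bits=0x1 at bit 6: 0x72
lvl (1b) val=1 bits=0x1 at bit 7: 0xf2
word = 0xf2 → little-endian bytes:
  [0]=0xf2

f2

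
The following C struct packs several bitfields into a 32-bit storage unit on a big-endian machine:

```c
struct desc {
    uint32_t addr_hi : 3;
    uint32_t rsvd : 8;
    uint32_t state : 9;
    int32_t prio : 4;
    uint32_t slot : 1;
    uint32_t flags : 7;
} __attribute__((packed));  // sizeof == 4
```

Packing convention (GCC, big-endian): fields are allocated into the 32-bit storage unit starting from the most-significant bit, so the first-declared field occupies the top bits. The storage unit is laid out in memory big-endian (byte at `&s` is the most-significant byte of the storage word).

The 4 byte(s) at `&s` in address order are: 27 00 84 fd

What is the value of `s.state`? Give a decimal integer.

[0]=0x27 [1]=0x00 [2]=0x84 [3]=0xfd (big-endian) → word 0x270084fd
addr_hi [29+:3] = (word>>29) & 0x7 = 1
rsvd [21+:8] = (word>>21) & 0xff = 56
state [12+:9] = (word>>12) & 0x1ff = 8  ←
prio [8+:4] = (word>>8) & 0xf = 4
slot [7+:1] = (word>>7) & 0x1 = 1
flags [0+:7] = (word>>0) & 0x7f = 125

8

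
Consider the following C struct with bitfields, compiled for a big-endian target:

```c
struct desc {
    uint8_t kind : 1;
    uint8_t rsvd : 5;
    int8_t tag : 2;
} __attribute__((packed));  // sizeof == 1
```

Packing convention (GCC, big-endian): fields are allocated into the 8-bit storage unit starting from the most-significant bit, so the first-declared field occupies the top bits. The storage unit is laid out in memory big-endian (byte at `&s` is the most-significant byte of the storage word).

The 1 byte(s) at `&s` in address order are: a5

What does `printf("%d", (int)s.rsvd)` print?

9

[0]=0xa5 (big-endian) → word 0xa5
kind:1 @ bit 7 → (0xa5>>7)&0x1 = 0x1
rsvd:5 @ bit 2 → (0xa5>>2)&0x1f = 0x9  ←
tag:2 @ bit 0 → (0xa5>>0)&0x3 = 0x1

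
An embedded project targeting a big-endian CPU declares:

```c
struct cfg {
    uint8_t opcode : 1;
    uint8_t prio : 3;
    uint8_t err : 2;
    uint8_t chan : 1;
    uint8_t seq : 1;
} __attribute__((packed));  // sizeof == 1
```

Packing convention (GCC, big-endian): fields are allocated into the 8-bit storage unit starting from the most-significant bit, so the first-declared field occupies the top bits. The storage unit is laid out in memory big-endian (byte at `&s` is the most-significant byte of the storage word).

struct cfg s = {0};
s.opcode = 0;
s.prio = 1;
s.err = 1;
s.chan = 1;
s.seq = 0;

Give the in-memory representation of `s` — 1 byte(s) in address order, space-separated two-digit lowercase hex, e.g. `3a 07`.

opcode:1 = 0 → 0x0 << 7 → word 0x00
prio:3 = 1 → 0x1 << 4 → word 0x10
err:2 = 1 → 0x1 << 2 → word 0x14
chan:1 = 1 → 0x1 << 1 → word 0x16
seq:1 = 0 → 0x0 << 0 → word 0x16
word = 0x16 → big-endian bytes:
  [0]=0x16

16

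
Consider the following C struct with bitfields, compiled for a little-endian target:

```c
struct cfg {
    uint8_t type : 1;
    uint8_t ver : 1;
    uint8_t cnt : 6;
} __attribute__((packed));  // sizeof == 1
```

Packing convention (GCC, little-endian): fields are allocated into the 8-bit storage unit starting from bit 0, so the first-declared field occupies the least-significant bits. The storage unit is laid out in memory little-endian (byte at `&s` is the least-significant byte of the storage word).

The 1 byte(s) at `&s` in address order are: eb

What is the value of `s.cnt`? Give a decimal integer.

[0]=0xeb (little-endian) → word 0xeb
type:1 @ bit 0 → (0xeb>>0)&0x1 = 0x1
ver:1 @ bit 1 → (0xeb>>1)&0x1 = 0x1
cnt:6 @ bit 2 → (0xeb>>2)&0x3f = 0x3a  ←

58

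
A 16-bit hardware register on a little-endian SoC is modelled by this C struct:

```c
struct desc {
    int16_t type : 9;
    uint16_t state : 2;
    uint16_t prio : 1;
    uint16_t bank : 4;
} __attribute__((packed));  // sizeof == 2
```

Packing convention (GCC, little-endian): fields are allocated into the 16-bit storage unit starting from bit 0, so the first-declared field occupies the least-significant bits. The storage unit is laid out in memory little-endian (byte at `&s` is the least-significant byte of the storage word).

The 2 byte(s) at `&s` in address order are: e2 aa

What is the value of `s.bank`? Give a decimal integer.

10

[0]=0xe2 [1]=0xaa (little-endian) → word 0xaae2
type:9 @ bit 0 → (0xaae2>>0)&0x1ff = 0xe2
state:2 @ bit 9 → (0xaae2>>9)&0x3 = 0x1
prio:1 @ bit 11 → (0xaae2>>11)&0x1 = 0x1
bank:4 @ bit 12 → (0xaae2>>12)&0xf = 0xa  ←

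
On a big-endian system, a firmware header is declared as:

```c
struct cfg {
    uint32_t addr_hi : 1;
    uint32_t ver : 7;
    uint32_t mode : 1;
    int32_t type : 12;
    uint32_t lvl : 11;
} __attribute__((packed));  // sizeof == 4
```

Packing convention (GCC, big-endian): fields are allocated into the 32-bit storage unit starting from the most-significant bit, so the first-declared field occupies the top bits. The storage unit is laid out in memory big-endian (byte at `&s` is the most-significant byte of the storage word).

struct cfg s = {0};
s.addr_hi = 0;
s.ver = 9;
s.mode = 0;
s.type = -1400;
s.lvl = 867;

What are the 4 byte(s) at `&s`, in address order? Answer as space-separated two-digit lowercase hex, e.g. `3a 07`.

09 54 43 63

[31+:1] addr_hi=0 & 0x1 = 0x0; word=0x00000000
[24+:7] ver=9 & 0x7f = 0x9; word=0x09000000
[23+:1] mode=0 & 0x1 = 0x0; word=0x09000000
[11+:12] type=-1400 & 0xfff = 0xa88; word=0x09544000
[0+:11] lvl=867 & 0x7ff = 0x363; word=0x09544363
word = 0x09544363 → big-endian bytes:
  [0]=0x09  [1]=0x54  [2]=0x43  [3]=0x63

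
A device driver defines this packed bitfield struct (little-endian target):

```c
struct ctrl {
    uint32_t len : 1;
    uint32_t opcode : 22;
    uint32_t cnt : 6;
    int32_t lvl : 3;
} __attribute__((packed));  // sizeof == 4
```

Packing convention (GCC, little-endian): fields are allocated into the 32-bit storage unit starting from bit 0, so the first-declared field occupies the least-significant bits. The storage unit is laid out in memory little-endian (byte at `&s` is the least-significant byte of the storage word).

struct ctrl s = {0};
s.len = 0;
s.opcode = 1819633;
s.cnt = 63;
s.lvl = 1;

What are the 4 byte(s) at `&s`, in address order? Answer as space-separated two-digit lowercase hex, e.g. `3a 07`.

e2 87 b7 3f

[0+:1] len=0 & 0x1 = 0x0; word=0x00000000
[1+:22] opcode=1819633 & 0x3fffff = 0x1bc3f1; word=0x003787e2
[23+:6] cnt=63 & 0x3f = 0x3f; word=0x1fb787e2
[29+:3] lvl=1 & 0x7 = 0x1; word=0x3fb787e2
word = 0x3fb787e2 → little-endian bytes:
  [0]=0xe2  [1]=0x87  [2]=0xb7  [3]=0x3f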